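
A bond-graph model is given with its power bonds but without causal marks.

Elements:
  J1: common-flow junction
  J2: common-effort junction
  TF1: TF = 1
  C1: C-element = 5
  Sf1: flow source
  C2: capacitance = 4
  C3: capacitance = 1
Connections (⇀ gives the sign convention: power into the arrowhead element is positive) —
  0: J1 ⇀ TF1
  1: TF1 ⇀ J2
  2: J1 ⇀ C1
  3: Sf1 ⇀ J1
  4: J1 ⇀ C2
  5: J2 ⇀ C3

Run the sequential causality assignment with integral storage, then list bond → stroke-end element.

b3 stroke→Sf1  (Sf1 (Sf) sets flow on bond)
b0 stroke→J1  (1-jn J1 has f-setter on 3)
b2 stroke→J1  (1-jn J1 has f-setter on 3)
b4 stroke→J1  (J1: bond 3 brought flow, rest push out)
b1 stroke→TF1  (TF TF1: opposite of bond 0)
b5 stroke→J2  (only one effort-in slot at J2)

#0 →J1
#1 →TF1
#2 →J1
#3 →Sf1
#4 →J1
#5 →J2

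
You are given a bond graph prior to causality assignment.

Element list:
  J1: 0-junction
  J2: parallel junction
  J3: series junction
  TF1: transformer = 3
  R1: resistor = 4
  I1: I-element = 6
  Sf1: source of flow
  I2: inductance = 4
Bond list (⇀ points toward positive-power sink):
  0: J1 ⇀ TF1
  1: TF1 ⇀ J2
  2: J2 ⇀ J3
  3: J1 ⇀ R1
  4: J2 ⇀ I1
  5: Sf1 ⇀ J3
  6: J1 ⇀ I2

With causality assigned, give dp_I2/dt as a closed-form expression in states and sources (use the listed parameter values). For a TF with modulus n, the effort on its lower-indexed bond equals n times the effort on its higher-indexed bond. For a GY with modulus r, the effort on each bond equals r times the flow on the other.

β5 →Sf1  (source Sf1 imposes f)
β2 →J3  (J3: bond 5 brought flow, rest push out)
β4 →I1  (I1: I, integral causality)
β1 →J2  (only one effort-in slot at J2)
β0 →TF1  (TF TF1: opposite of bond 1)
β6 →I2  (I2 outputs flow p/I2)
β3 →J1  (J1: last free bond brings effort in)

dp_I2/dt = -4*F_Sf1/3 - 2*p_I1/9 - p_I2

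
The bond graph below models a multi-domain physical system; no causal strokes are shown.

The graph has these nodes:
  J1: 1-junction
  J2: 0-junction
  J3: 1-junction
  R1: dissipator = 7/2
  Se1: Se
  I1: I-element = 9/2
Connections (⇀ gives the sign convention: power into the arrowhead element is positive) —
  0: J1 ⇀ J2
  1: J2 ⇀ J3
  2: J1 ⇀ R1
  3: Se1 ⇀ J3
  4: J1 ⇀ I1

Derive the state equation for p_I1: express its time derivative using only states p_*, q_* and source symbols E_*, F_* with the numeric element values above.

dp_I1/dt = E_Se1 - 7*p_I1/9

bond 3 stroke at J3  (source Se1 imposes e)
bond 1 stroke at J2  (J3: last free bond brings flow in)
bond 0 stroke at J1  (common-e at J2 fixed by 1)
bond 4 stroke at I1  (I1: I, integral causality)
bond 2 stroke at J1  (J1: bond 4 brought flow, rest push out)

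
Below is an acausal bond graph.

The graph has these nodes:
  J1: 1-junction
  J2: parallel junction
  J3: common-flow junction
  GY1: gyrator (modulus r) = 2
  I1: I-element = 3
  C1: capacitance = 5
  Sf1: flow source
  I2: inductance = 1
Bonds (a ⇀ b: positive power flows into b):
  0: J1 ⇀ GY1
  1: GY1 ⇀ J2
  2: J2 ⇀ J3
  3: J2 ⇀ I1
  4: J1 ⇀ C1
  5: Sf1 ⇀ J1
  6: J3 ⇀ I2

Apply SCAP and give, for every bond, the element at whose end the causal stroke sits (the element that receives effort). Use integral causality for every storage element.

b5 stroke at Sf1  (source Sf1 imposes f)
b0 stroke at J1  (J1 flow already set via bond 5)
b4 stroke at J1  (J1: bond 5 brought flow, rest push out)
b1 stroke at J2  (GY1 both-in/both-out from 0)
b2 stroke at J3  (common-e at J2 fixed by 1)
b3 stroke at I1  (J2 effort already set via bond 1)
b6 stroke at I2  (closing 1-jn rule on J3)

#0 →J1
#1 →J2
#2 →J3
#3 →I1
#4 →J1
#5 →Sf1
#6 →I2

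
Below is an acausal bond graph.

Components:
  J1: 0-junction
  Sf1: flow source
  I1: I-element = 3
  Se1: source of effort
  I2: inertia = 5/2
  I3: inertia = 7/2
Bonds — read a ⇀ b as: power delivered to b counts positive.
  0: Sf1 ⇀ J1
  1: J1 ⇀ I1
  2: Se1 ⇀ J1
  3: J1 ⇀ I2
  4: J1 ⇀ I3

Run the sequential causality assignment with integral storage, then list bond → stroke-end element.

β0 stroke→Sf1
β1 stroke→I1
β2 stroke→J1
β3 stroke→I2
β4 stroke→I3

#0 |Sf1  (Sf1 (Sf) sets flow on bond)
#2 |J1  (Se1: effort source, stroke at far end)
#1 |I1  (0-jn J1 has e-setter on 2)
#3 |I2  (0-jn J1 has e-setter on 2)
#4 |I3  (common-e at J1 fixed by 2)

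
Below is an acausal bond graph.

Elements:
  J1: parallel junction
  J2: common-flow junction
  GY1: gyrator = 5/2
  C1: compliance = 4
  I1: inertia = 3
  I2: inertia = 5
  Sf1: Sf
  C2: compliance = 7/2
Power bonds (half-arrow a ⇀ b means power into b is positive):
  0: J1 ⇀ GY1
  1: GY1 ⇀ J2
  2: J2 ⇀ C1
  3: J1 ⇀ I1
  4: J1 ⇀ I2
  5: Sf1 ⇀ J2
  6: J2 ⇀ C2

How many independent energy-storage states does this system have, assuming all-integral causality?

4  (C1, C2, I1, I2 all integral)

β5 stroke at Sf1  (source Sf1 imposes f)
β1 stroke at J2  (1-jn J2 has f-setter on 5)
β2 stroke at J2  (J2 flow already set via bond 5)
β6 stroke at J2  (common-f at J2 fixed by 5)
β0 stroke at J1  (GY1: gyrator matches bond 1)
β3 stroke at I1  (J1 effort already set via bond 0)
β4 stroke at I2  (common-e at J1 fixed by 0)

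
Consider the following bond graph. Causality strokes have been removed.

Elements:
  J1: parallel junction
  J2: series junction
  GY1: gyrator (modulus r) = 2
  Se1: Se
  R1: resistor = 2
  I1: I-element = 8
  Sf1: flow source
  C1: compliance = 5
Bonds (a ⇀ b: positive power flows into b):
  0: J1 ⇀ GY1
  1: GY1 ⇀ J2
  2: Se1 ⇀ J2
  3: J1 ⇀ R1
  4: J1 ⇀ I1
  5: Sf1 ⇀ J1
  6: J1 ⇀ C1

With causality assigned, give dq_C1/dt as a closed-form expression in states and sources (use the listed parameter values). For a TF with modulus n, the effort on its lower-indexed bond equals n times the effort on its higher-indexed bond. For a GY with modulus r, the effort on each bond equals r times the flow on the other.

β2 stroke→J2  (Se1: effort source, stroke at far end)
β5 stroke→Sf1  (Sf1 fixes flow; stroke at Sf1)
β1 stroke→GY1  (J2: last free bond brings flow in)
β0 stroke→GY1  (through GY1, causality inverts; strokes same side of GY1)
β4 stroke→I1  (prefer integral on I1)
β6 stroke→J1  (C1 outputs effort q/C1)
β3 stroke→R1  (J1 effort already set via bond 6)

dq_C1/dt = E_Se1/2 + F_Sf1 - p_I1/8 - q_C1/10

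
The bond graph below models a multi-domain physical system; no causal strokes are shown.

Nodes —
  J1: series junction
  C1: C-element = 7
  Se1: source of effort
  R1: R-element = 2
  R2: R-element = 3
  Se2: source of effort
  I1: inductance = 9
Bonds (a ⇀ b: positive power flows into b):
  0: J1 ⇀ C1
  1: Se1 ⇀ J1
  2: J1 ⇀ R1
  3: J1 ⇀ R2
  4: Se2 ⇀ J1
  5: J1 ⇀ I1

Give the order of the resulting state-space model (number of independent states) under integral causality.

b1 |J1  (Se1 fixes effort; stroke away)
b4 |J1  (Se2 fixes effort; stroke away)
b0 |J1  (C1 integral (e out))
b5 |I1  (I1: I, integral causality)
b2 |J1  (common-f at J1 fixed by 5)
b3 |J1  (J1: bond 5 brought flow, rest push out)

2  (C1, I1 all integral)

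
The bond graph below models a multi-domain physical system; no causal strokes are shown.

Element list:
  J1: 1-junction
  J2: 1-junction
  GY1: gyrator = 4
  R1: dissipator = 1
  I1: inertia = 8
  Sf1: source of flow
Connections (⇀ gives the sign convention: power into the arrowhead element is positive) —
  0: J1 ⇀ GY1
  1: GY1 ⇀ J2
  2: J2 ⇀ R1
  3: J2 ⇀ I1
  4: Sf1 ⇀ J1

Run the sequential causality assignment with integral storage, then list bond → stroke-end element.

bond 4 →Sf1  (Sf1: flow source, stroke at near end)
bond 0 →J1  (J1: bond 4 brought flow, rest push out)
bond 1 →J2  (GY1: gyrator matches bond 0)
bond 3 →I1  (I1 integral (f out))
bond 2 →J2  (J2 flow already set via bond 3)

b0 →J1
b1 →J2
b2 →J2
b3 →I1
b4 →Sf1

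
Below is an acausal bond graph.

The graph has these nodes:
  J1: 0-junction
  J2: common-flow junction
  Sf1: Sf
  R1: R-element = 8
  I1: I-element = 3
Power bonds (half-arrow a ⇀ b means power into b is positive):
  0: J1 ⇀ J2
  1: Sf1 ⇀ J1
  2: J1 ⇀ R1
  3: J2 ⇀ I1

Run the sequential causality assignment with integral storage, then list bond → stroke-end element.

bond 0 →J2
bond 1 →Sf1
bond 2 →J1
bond 3 →I1

b1 stroke at Sf1  (Sf1 fixes flow; stroke at Sf1)
b3 stroke at I1  (prefer integral on I1)
b0 stroke at J2  (common-f at J2 fixed by 3)
b2 stroke at J1  (J1 needs exactly one e-in)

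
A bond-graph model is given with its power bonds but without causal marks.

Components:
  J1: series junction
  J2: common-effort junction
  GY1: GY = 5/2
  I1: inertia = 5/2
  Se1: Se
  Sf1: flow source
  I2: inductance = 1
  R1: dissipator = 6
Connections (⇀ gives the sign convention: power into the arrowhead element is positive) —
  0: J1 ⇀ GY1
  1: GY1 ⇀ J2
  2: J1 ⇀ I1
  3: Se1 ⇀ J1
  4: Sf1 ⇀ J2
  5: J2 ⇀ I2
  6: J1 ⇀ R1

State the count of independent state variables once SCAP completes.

#3 |J1  (Se1 (Se) sets effort on bond)
#4 |Sf1  (Sf1 fixes flow; stroke at Sf1)
#2 |I1  (I1 integral (f out))
#0 |J1  (J1 flow already set via bond 2)
#6 |J1  (common-f at J1 fixed by 2)
#1 |J2  (GY1: gyrator matches bond 0)
#5 |I2  (0-jn J2 has e-setter on 1)

2  (I1, I2 all integral)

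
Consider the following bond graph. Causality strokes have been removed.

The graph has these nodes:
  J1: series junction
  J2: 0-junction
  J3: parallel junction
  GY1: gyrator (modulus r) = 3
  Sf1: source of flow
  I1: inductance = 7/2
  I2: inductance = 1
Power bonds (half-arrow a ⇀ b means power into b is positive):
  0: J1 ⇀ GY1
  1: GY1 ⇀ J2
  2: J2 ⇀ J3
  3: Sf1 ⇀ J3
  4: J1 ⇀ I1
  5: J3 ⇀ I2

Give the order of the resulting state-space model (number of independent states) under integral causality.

bond 3 stroke at Sf1  (Sf1: flow source, stroke at near end)
bond 4 stroke at I1  (I1: I, integral causality)
bond 0 stroke at J1  (J1 flow already set via bond 4)
bond 1 stroke at J2  (GY1: gyrator matches bond 0)
bond 2 stroke at J3  (0-jn J2 has e-setter on 1)
bond 5 stroke at I2  (J3: bond 2 brought effort, rest push out)

2  (I1, I2 all integral)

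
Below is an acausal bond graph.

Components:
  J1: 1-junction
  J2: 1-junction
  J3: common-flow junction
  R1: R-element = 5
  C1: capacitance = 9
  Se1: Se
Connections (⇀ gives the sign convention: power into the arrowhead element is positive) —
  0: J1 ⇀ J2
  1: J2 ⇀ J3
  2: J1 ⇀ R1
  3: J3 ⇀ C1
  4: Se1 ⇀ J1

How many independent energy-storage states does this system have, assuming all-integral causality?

1  (C1 all integral)

#4 stroke→J1  (Se1: effort source, stroke at far end)
#3 stroke→J3  (C1 integral (e out))
#1 stroke→J2  (only one flow-in slot at J3)
#0 stroke→J1  (J2 needs exactly one f-in)
#2 stroke→R1  (closing 1-jn rule on J1)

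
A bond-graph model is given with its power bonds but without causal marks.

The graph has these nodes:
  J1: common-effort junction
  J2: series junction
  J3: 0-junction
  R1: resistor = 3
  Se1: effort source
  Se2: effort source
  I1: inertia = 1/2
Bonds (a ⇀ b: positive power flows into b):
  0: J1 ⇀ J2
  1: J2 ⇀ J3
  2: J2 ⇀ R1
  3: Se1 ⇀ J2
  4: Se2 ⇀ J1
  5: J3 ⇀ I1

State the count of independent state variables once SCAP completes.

1  (I1 all integral)

b3 |J2  (Se1 fixes effort; stroke away)
b4 |J1  (Se2: effort source, stroke at far end)
b0 |J2  (0-jn J1 has e-setter on 4)
b5 |I1  (I1 outputs flow p/I1)
b1 |J3  (J3: last free bond brings effort in)
b2 |J2  (J2 flow already set via bond 1)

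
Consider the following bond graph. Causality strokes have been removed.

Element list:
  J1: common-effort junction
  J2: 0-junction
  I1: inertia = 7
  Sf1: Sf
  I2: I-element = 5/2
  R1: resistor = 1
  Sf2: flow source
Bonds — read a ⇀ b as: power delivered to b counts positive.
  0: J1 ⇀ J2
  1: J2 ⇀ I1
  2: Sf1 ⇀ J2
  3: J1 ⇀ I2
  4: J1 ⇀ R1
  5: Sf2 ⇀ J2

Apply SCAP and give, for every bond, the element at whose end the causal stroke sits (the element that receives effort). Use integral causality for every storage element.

#2 →Sf1  (Sf1: flow source, stroke at near end)
#5 →Sf2  (Sf2 fixes flow; stroke at Sf2)
#1 →I1  (I1: I, integral causality)
#0 →J2  (only one effort-in slot at J2)
#3 →I2  (I2 outputs flow p/I2)
#4 →J1  (only one effort-in slot at J1)

bond 0 stroke at J2
bond 1 stroke at I1
bond 2 stroke at Sf1
bond 3 stroke at I2
bond 4 stroke at J1
bond 5 stroke at Sf2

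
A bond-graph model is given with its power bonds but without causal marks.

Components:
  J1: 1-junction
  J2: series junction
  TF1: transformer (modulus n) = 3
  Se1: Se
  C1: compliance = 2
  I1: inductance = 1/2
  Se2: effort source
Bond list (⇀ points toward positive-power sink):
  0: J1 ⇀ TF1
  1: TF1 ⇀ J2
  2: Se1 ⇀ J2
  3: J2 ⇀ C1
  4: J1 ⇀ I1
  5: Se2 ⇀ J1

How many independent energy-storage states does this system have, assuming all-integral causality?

#2 stroke at J2  (Se1: effort source, stroke at far end)
#5 stroke at J1  (Se2 fixes effort; stroke away)
#3 stroke at J2  (prefer integral on C1)
#1 stroke at TF1  (closing 1-jn rule on J2)
#0 stroke at J1  (TF TF1: opposite of bond 1)
#4 stroke at I1  (J1: last free bond brings flow in)

2  (C1, I1 all integral)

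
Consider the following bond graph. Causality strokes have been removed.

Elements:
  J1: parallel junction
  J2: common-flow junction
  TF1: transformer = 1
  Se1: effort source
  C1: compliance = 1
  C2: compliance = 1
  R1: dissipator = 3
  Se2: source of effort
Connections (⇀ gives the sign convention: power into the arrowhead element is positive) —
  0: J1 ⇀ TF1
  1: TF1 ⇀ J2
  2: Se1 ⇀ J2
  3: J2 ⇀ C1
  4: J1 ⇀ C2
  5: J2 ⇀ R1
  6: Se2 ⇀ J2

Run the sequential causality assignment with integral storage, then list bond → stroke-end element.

#2 stroke→J2  (Se1: effort source, stroke at far end)
#6 stroke→J2  (source Se2 imposes e)
#3 stroke→J2  (prefer integral on C1)
#4 stroke→J1  (prefer integral on C2)
#0 stroke→TF1  (0-jn J1 has e-setter on 4)
#1 stroke→J2  (TF TF1: opposite of bond 0)
#5 stroke→R1  (closing 1-jn rule on J2)

bond 0 →TF1
bond 1 →J2
bond 2 →J2
bond 3 →J2
bond 4 →J1
bond 5 →R1
bond 6 →J2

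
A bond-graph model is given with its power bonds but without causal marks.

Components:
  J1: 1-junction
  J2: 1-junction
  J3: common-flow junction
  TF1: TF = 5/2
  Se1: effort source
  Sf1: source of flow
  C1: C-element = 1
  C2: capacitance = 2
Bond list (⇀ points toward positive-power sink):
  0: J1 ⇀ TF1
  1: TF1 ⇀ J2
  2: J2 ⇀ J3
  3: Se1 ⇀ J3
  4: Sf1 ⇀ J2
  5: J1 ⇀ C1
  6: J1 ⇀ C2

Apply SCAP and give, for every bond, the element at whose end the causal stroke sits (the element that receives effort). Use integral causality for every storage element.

b0 →TF1
b1 →J2
b2 →J2
b3 →J3
b4 →Sf1
b5 →J1
b6 →J1

#3 stroke at J3  (Se1 fixes effort; stroke away)
#4 stroke at Sf1  (source Sf1 imposes f)
#1 stroke at J2  (J2 flow already set via bond 4)
#2 stroke at J2  (J2: bond 4 brought flow, rest push out)
#0 stroke at TF1  (TF TF1: opposite of bond 1)
#5 stroke at J1  (1-jn J1 has f-setter on 0)
#6 stroke at J1  (J1: bond 0 brought flow, rest push out)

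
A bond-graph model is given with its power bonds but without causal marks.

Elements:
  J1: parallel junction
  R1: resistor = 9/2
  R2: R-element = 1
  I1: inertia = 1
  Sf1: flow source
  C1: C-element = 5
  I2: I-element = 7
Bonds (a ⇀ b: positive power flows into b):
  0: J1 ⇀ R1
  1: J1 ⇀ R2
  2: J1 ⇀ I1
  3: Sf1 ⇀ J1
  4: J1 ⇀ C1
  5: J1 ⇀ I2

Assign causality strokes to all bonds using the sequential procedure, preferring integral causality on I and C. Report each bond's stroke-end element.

β3 →Sf1  (Sf1 fixes flow; stroke at Sf1)
β2 →I1  (prefer integral on I1)
β4 →J1  (C1: C, integral causality)
β0 →R1  (J1: bond 4 brought effort, rest push out)
β1 →R2  (common-e at J1 fixed by 4)
β5 →I2  (common-e at J1 fixed by 4)

β0 stroke at R1
β1 stroke at R2
β2 stroke at I1
β3 stroke at Sf1
β4 stroke at J1
β5 stroke at I2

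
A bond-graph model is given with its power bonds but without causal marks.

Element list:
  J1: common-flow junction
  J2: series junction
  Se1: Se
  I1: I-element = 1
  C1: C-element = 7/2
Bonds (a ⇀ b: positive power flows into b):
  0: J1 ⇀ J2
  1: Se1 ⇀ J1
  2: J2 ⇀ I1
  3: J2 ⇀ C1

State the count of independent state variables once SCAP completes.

b1 stroke at J1  (Se1 (Se) sets effort on bond)
b0 stroke at J2  (closing 1-jn rule on J1)
b2 stroke at I1  (I1: I, integral causality)
b3 stroke at J2  (common-f at J2 fixed by 2)

2  (C1, I1 all integral)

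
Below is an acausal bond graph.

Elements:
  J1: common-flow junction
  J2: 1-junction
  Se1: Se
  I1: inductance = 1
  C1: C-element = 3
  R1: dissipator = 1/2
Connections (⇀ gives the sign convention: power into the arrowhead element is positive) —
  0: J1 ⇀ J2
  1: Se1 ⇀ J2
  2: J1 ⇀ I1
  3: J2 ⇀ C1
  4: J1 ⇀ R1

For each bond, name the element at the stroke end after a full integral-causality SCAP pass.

bond 0 stroke at J1
bond 1 stroke at J2
bond 2 stroke at I1
bond 3 stroke at J2
bond 4 stroke at J1

bond 1 stroke→J2  (Se1 fixes effort; stroke away)
bond 2 stroke→I1  (I1 outputs flow p/I1)
bond 0 stroke→J1  (common-f at J1 fixed by 2)
bond 4 stroke→J1  (1-jn J1 has f-setter on 2)
bond 3 stroke→J2  (common-f at J2 fixed by 0)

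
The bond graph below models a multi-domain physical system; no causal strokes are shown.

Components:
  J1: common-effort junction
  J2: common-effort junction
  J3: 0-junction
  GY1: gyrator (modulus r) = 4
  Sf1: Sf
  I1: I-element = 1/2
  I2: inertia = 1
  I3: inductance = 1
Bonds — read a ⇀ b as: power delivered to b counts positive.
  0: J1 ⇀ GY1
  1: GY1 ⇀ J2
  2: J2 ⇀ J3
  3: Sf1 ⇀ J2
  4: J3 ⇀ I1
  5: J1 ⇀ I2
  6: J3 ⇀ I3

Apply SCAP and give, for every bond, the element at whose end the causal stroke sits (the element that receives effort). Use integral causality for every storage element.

#3 →Sf1  (source Sf1 imposes f)
#4 →I1  (I1 integral (f out))
#5 →I2  (I2: I, integral causality)
#0 →J1  (closing 0-jn rule on J1)
#1 →J2  (GY GY1: same side as bond 0)
#2 →J3  (common-e at J2 fixed by 1)
#6 →I3  (0-jn J3 has e-setter on 2)

#0 →J1
#1 →J2
#2 →J3
#3 →Sf1
#4 →I1
#5 →I2
#6 →I3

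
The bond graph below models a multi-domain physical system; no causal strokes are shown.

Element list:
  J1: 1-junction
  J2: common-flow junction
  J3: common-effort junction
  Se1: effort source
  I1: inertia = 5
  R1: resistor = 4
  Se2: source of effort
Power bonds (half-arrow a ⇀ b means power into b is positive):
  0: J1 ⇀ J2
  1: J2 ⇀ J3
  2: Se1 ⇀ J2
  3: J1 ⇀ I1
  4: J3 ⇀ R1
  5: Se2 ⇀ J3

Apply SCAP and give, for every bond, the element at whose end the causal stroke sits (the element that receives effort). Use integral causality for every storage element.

bond 2 →J2  (Se1: effort source, stroke at far end)
bond 5 →J3  (Se2 fixes effort; stroke away)
bond 1 →J2  (common-e at J3 fixed by 5)
bond 4 →R1  (J3 effort already set via bond 5)
bond 0 →J1  (J2: last free bond brings flow in)
bond 3 →I1  (only one flow-in slot at J1)

β0 |J1
β1 |J2
β2 |J2
β3 |I1
β4 |R1
β5 |J3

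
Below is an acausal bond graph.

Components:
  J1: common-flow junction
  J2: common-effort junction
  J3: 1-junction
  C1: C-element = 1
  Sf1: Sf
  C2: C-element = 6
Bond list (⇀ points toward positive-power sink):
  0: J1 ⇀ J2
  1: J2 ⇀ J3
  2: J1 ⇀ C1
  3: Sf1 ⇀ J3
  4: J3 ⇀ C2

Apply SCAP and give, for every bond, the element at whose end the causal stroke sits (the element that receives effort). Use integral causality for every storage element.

β0 stroke→J2
β1 stroke→J3
β2 stroke→J1
β3 stroke→Sf1
β4 stroke→J3

bond 3 |Sf1  (Sf1: flow source, stroke at near end)
bond 1 |J3  (J3 flow already set via bond 3)
bond 4 |J3  (J3 flow already set via bond 3)
bond 0 |J2  (J2 needs exactly one e-in)
bond 2 |J1  (J1: bond 0 brought flow, rest push out)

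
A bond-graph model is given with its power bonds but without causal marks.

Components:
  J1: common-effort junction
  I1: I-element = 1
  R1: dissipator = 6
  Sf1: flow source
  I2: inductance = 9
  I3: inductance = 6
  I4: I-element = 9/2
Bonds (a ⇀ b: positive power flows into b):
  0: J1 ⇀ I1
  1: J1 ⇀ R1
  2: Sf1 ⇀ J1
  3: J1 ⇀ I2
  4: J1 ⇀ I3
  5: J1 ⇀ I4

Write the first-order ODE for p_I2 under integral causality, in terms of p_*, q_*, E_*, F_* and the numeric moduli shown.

β2 stroke at Sf1  (Sf1 (Sf) sets flow on bond)
β0 stroke at I1  (I1: I, integral causality)
β3 stroke at I2  (I2 outputs flow p/I2)
β4 stroke at I3  (I3 integral (f out))
β5 stroke at I4  (prefer integral on I4)
β1 stroke at J1  (closing 0-jn rule on J1)

dp_I2/dt = 6*F_Sf1 - 6*p_I1 - 2*p_I2/3 - p_I3 - 4*p_I4/3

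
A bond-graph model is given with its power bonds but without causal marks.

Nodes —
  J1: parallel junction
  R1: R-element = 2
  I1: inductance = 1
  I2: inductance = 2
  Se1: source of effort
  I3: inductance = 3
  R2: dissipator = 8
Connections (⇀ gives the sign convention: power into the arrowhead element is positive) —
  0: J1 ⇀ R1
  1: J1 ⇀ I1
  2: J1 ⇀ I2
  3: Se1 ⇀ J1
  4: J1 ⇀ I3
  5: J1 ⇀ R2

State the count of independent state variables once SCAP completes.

#3 stroke at J1  (Se1: effort source, stroke at far end)
#0 stroke at R1  (J1 effort already set via bond 3)
#1 stroke at I1  (J1: bond 3 brought effort, rest push out)
#2 stroke at I2  (J1 effort already set via bond 3)
#4 stroke at I3  (common-e at J1 fixed by 3)
#5 stroke at R2  (J1 effort already set via bond 3)

3  (I1, I2, I3 all integral)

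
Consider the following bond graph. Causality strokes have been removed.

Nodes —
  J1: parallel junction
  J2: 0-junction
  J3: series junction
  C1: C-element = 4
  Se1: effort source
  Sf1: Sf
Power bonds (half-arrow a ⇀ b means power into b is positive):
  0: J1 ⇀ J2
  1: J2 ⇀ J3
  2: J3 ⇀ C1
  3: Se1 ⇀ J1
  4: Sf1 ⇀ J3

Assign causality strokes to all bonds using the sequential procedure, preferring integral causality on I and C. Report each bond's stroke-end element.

b0 stroke at J2
b1 stroke at J3
b2 stroke at J3
b3 stroke at J1
b4 stroke at Sf1

β3 →J1  (Se1 fixes effort; stroke away)
β4 →Sf1  (source Sf1 imposes f)
β0 →J2  (common-e at J1 fixed by 3)
β1 →J3  (common-e at J2 fixed by 0)
β2 →J3  (J3 flow already set via bond 4)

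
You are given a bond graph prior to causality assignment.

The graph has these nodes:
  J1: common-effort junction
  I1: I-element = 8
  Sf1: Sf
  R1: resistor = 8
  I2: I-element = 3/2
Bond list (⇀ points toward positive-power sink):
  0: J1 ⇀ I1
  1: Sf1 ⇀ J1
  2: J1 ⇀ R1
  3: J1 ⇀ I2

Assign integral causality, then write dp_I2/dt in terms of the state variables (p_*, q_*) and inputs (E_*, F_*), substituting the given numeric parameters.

dp_I2/dt = 8*F_Sf1 - p_I1 - 16*p_I2/3

β1 →Sf1  (source Sf1 imposes f)
β0 →I1  (I1 integral (f out))
β3 →I2  (I2 outputs flow p/I2)
β2 →J1  (J1 needs exactly one e-in)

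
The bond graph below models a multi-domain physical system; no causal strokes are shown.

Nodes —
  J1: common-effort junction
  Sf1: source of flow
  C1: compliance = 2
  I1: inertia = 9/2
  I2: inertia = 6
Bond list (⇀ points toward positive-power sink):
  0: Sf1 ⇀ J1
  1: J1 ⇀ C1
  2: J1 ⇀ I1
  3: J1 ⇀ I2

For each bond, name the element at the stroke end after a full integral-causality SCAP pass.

bond 0 stroke→Sf1  (Sf1 fixes flow; stroke at Sf1)
bond 1 stroke→J1  (C1 outputs effort q/C1)
bond 2 stroke→I1  (0-jn J1 has e-setter on 1)
bond 3 stroke→I2  (common-e at J1 fixed by 1)

#0 stroke at Sf1
#1 stroke at J1
#2 stroke at I1
#3 stroke at I2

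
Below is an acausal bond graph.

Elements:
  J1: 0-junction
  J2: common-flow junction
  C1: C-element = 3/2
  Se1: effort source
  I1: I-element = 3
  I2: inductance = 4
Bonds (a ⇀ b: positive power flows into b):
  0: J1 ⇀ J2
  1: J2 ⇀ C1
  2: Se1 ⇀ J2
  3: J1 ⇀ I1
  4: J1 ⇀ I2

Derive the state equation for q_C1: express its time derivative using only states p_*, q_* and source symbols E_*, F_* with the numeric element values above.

dq_C1/dt = -p_I1/3 - p_I2/4

bond 2 |J2  (source Se1 imposes e)
bond 1 |J2  (C1 integral (e out))
bond 0 |J1  (J2 needs exactly one f-in)
bond 3 |I1  (common-e at J1 fixed by 0)
bond 4 |I2  (J1: bond 0 brought effort, rest push out)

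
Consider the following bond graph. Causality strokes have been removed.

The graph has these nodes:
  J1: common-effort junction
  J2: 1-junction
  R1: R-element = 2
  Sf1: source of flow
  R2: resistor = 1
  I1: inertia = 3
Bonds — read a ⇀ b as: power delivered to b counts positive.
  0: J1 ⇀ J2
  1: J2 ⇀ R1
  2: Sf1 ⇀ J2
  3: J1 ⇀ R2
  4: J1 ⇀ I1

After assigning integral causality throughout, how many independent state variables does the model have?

b2 stroke→Sf1  (Sf1 (Sf) sets flow on bond)
b0 stroke→J2  (1-jn J2 has f-setter on 2)
b1 stroke→J2  (J2: bond 2 brought flow, rest push out)
b4 stroke→I1  (I1: I, integral causality)
b3 stroke→J1  (only one effort-in slot at J1)

1  (I1 all integral)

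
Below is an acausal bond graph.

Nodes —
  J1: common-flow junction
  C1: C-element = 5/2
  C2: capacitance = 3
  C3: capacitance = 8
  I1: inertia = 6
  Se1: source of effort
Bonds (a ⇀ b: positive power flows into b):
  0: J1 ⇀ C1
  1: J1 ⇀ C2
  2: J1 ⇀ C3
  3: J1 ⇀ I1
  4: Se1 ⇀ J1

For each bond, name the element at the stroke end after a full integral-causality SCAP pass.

bond 0 stroke→J1
bond 1 stroke→J1
bond 2 stroke→J1
bond 3 stroke→I1
bond 4 stroke→J1

β4 |J1  (Se1: effort source, stroke at far end)
β0 |J1  (prefer integral on C1)
β1 |J1  (prefer integral on C2)
β2 |J1  (C3 outputs effort q/C3)
β3 |I1  (J1 needs exactly one f-in)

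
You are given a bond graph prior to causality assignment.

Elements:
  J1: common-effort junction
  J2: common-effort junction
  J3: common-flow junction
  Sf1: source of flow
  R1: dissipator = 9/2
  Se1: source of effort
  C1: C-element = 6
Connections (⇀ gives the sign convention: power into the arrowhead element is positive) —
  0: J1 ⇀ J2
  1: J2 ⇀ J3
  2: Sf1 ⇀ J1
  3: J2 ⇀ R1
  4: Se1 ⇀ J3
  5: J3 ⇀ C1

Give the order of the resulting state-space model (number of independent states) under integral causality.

1  (C1 all integral)

#2 stroke at Sf1  (source Sf1 imposes f)
#4 stroke at J3  (Se1: effort source, stroke at far end)
#0 stroke at J1  (closing 0-jn rule on J1)
#5 stroke at J3  (C1: C, integral causality)
#1 stroke at J2  (J3: last free bond brings flow in)
#3 stroke at R1  (common-e at J2 fixed by 1)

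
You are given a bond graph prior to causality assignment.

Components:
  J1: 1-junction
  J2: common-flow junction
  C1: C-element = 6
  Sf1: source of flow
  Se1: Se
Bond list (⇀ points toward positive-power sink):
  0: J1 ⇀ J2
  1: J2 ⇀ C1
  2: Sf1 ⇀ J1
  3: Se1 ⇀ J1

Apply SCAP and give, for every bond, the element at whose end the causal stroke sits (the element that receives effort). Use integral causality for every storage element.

#2 stroke→Sf1  (Sf1 fixes flow; stroke at Sf1)
#3 stroke→J1  (Se1: effort source, stroke at far end)
#0 stroke→J1  (J1: bond 2 brought flow, rest push out)
#1 stroke→J2  (J2 flow already set via bond 0)

bond 0 |J1
bond 1 |J2
bond 2 |Sf1
bond 3 |J1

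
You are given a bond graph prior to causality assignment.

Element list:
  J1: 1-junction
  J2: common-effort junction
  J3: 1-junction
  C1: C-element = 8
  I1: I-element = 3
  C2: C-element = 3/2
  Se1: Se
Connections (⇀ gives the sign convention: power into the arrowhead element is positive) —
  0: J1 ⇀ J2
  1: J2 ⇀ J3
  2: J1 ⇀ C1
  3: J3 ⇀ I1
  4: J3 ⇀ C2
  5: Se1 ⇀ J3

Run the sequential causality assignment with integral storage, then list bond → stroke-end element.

#0 stroke→J2
#1 stroke→J3
#2 stroke→J1
#3 stroke→I1
#4 stroke→J3
#5 stroke→J3

bond 5 |J3  (Se1 fixes effort; stroke away)
bond 2 |J1  (C1: C, integral causality)
bond 0 |J2  (closing 1-jn rule on J1)
bond 1 |J3  (0-jn J2 has e-setter on 0)
bond 3 |I1  (I1 outputs flow p/I1)
bond 4 |J3  (J3: bond 3 brought flow, rest push out)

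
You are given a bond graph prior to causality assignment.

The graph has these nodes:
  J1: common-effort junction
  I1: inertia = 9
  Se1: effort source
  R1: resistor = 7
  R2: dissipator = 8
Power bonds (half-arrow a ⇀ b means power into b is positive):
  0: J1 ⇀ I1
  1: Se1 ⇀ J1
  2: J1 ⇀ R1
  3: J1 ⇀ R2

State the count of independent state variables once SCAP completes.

1  (I1 all integral)

b1 stroke at J1  (Se1 fixes effort; stroke away)
b0 stroke at I1  (J1 effort already set via bond 1)
b2 stroke at R1  (0-jn J1 has e-setter on 1)
b3 stroke at R2  (J1: bond 1 brought effort, rest push out)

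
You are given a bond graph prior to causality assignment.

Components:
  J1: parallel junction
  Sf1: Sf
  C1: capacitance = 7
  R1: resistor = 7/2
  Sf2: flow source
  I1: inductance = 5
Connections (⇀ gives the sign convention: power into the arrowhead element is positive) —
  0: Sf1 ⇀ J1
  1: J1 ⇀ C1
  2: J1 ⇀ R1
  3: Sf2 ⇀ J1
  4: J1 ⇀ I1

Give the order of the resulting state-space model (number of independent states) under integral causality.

2  (C1, I1 all integral)

b0 stroke at Sf1  (Sf1 (Sf) sets flow on bond)
b3 stroke at Sf2  (Sf2 (Sf) sets flow on bond)
b1 stroke at J1  (prefer integral on C1)
b2 stroke at R1  (0-jn J1 has e-setter on 1)
b4 stroke at I1  (common-e at J1 fixed by 1)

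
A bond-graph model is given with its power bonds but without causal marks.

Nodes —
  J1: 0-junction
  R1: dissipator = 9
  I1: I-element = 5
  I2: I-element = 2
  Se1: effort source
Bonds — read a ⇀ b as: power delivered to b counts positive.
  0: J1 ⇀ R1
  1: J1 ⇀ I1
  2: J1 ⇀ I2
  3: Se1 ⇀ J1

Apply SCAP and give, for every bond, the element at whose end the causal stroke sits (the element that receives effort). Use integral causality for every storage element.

bond 3 |J1  (Se1: effort source, stroke at far end)
bond 0 |R1  (J1: bond 3 brought effort, rest push out)
bond 1 |I1  (0-jn J1 has e-setter on 3)
bond 2 |I2  (0-jn J1 has e-setter on 3)

bond 0 stroke at R1
bond 1 stroke at I1
bond 2 stroke at I2
bond 3 stroke at J1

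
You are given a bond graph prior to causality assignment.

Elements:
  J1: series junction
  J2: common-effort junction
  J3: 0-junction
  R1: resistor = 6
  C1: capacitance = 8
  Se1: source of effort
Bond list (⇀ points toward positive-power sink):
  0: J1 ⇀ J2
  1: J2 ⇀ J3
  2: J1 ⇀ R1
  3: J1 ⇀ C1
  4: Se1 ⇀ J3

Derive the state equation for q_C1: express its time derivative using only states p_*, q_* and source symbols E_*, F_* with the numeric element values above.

bond 4 stroke→J3  (Se1 (Se) sets effort on bond)
bond 1 stroke→J2  (0-jn J3 has e-setter on 4)
bond 0 stroke→J1  (common-e at J2 fixed by 1)
bond 3 stroke→J1  (C1: C, integral causality)
bond 2 stroke→R1  (closing 1-jn rule on J1)

dq_C1/dt = -E_Se1/6 - q_C1/48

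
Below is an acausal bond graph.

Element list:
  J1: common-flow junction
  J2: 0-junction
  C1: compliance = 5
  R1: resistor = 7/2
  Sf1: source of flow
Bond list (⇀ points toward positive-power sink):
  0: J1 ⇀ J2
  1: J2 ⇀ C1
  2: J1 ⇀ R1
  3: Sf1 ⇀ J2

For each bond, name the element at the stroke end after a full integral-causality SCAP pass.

#0 stroke at J1
#1 stroke at J2
#2 stroke at R1
#3 stroke at Sf1

#3 stroke→Sf1  (Sf1 fixes flow; stroke at Sf1)
#1 stroke→J2  (C1: C, integral causality)
#0 stroke→J1  (0-jn J2 has e-setter on 1)
#2 stroke→R1  (only one flow-in slot at J1)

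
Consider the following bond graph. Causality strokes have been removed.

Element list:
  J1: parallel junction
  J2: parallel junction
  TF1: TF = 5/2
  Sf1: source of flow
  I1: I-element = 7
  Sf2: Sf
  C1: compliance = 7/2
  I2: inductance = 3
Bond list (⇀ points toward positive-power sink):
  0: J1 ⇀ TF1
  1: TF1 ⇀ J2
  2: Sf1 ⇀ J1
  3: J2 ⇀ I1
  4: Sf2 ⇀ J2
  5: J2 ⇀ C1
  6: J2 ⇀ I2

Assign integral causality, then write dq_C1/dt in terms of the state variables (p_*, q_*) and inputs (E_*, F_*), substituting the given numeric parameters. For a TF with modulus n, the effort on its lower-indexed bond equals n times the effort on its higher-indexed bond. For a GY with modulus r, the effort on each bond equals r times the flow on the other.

dq_C1/dt = 5*F_Sf1/2 + F_Sf2 - p_I1/7 - p_I2/3

b2 →Sf1  (Sf1 (Sf) sets flow on bond)
b4 →Sf2  (source Sf2 imposes f)
b0 →J1  (J1: last free bond brings effort in)
b1 →TF1  (TF TF1: opposite of bond 0)
b3 →I1  (prefer integral on I1)
b5 →J2  (prefer integral on C1)
b6 →I2  (J2 effort already set via bond 5)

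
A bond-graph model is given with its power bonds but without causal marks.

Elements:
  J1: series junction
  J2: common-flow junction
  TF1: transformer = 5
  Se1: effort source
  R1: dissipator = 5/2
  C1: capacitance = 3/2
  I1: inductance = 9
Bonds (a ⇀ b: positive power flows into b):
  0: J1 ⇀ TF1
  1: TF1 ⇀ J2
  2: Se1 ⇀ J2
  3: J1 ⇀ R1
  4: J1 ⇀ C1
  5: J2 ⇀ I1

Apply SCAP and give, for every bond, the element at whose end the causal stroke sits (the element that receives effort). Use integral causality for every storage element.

b2 |J2  (source Se1 imposes e)
b4 |J1  (prefer integral on C1)
b5 |I1  (I1 integral (f out))
b1 |J2  (J2: bond 5 brought flow, rest push out)
b0 |TF1  (TF1 one-in-one-out from 1)
b3 |J1  (J1 flow already set via bond 0)

#0 stroke→TF1
#1 stroke→J2
#2 stroke→J2
#3 stroke→J1
#4 stroke→J1
#5 stroke→I1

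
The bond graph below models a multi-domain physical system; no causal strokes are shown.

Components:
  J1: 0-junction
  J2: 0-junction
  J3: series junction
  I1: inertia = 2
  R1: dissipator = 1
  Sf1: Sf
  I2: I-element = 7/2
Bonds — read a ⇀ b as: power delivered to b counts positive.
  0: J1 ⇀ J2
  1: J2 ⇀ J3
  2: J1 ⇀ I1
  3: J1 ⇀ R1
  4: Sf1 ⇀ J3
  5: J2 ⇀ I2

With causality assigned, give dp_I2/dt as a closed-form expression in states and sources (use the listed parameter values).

bond 4 stroke→Sf1  (source Sf1 imposes f)
bond 1 stroke→J3  (common-f at J3 fixed by 4)
bond 2 stroke→I1  (I1 integral (f out))
bond 5 stroke→I2  (I2 integral (f out))
bond 0 stroke→J2  (only one effort-in slot at J2)
bond 3 stroke→J1  (only one effort-in slot at J1)

dp_I2/dt = -F_Sf1 - p_I1/2 - 2*p_I2/7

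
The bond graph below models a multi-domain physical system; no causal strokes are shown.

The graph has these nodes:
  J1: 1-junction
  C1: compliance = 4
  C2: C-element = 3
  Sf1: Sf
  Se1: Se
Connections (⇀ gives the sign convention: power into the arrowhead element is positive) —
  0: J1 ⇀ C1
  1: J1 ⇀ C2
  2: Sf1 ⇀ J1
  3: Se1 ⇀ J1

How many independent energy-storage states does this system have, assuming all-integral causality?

2  (C1, C2 all integral)

β2 →Sf1  (Sf1 fixes flow; stroke at Sf1)
β3 →J1  (source Se1 imposes e)
β0 →J1  (1-jn J1 has f-setter on 2)
β1 →J1  (J1: bond 2 brought flow, rest push out)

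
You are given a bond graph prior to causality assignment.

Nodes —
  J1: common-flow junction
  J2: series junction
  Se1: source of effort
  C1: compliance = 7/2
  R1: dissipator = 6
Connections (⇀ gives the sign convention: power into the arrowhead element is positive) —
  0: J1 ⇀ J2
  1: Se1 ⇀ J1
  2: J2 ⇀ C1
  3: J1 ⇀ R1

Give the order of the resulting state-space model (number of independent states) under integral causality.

#1 stroke at J1  (Se1 fixes effort; stroke away)
#2 stroke at J2  (C1: C, integral causality)
#0 stroke at J1  (J2: last free bond brings flow in)
#3 stroke at R1  (closing 1-jn rule on J1)

1  (C1 all integral)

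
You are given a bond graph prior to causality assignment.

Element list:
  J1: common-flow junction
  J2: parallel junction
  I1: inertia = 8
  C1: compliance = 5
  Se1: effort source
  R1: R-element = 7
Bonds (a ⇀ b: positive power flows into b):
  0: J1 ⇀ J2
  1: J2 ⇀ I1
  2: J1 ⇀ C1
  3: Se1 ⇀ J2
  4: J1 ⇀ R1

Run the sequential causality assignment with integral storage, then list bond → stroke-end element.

bond 0 stroke→J1
bond 1 stroke→I1
bond 2 stroke→J1
bond 3 stroke→J2
bond 4 stroke→R1

β3 |J2  (Se1 fixes effort; stroke away)
β0 |J1  (J2 effort already set via bond 3)
β1 |I1  (J2: bond 3 brought effort, rest push out)
β2 |J1  (C1 outputs effort q/C1)
β4 |R1  (J1: last free bond brings flow in)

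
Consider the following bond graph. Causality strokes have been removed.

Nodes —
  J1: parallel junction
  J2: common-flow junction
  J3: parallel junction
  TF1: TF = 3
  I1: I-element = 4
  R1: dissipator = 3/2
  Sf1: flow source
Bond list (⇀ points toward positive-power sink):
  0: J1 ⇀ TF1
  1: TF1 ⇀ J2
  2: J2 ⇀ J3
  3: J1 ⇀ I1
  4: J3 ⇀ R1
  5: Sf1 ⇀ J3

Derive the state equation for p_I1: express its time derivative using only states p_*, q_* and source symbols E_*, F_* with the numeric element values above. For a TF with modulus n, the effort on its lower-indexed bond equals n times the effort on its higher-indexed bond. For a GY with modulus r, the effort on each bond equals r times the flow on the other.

β5 →Sf1  (Sf1 (Sf) sets flow on bond)
β3 →I1  (prefer integral on I1)
β0 →J1  (closing 0-jn rule on J1)
β1 →TF1  (TF TF1: opposite of bond 0)
β2 →J2  (J2 flow already set via bond 1)
β4 →J3  (closing 0-jn rule on J3)

dp_I1/dt = 9*F_Sf1/2 - 27*p_I1/8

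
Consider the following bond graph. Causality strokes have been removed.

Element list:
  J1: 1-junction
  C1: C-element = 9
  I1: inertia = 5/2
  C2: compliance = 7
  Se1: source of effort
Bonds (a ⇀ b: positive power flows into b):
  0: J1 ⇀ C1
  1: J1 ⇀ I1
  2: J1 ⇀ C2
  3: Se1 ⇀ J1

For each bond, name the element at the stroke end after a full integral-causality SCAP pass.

bond 0 stroke at J1
bond 1 stroke at I1
bond 2 stroke at J1
bond 3 stroke at J1

bond 3 →J1  (source Se1 imposes e)
bond 0 →J1  (C1 integral (e out))
bond 1 →I1  (I1 integral (f out))
bond 2 →J1  (J1 flow already set via bond 1)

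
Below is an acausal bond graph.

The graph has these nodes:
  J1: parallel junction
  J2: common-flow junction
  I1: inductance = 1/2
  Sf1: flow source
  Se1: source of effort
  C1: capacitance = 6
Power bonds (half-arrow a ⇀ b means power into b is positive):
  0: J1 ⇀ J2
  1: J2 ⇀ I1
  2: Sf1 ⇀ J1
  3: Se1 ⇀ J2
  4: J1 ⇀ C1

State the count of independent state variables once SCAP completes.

β2 stroke→Sf1  (Sf1: flow source, stroke at near end)
β3 stroke→J2  (source Se1 imposes e)
β1 stroke→I1  (prefer integral on I1)
β0 stroke→J2  (J2 flow already set via bond 1)
β4 stroke→J1  (J1 needs exactly one e-in)

2  (C1, I1 all integral)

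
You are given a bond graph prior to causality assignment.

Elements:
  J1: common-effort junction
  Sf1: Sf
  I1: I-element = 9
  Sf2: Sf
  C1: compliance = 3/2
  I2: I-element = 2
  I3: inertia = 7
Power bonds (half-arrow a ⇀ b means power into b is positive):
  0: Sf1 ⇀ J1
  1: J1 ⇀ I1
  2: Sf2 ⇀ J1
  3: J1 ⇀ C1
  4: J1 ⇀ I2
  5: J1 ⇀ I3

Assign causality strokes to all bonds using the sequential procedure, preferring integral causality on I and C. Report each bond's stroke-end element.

#0 →Sf1  (Sf1 fixes flow; stroke at Sf1)
#2 →Sf2  (Sf2 (Sf) sets flow on bond)
#1 →I1  (I1: I, integral causality)
#3 →J1  (prefer integral on C1)
#4 →I2  (0-jn J1 has e-setter on 3)
#5 →I3  (common-e at J1 fixed by 3)

#0 →Sf1
#1 →I1
#2 →Sf2
#3 →J1
#4 →I2
#5 →I3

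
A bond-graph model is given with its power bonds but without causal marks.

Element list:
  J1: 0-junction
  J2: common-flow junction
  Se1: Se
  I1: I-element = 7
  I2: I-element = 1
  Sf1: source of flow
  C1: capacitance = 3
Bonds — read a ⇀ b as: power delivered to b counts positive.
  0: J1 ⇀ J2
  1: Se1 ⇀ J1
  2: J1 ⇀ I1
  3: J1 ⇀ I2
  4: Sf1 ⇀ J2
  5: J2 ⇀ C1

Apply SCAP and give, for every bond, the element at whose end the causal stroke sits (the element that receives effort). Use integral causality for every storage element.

β0 stroke at J2
β1 stroke at J1
β2 stroke at I1
β3 stroke at I2
β4 stroke at Sf1
β5 stroke at J2

bond 1 stroke at J1  (Se1: effort source, stroke at far end)
bond 4 stroke at Sf1  (Sf1 (Sf) sets flow on bond)
bond 0 stroke at J2  (J1: bond 1 brought effort, rest push out)
bond 2 stroke at I1  (J1 effort already set via bond 1)
bond 3 stroke at I2  (common-e at J1 fixed by 1)
bond 5 stroke at J2  (J2 flow already set via bond 4)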